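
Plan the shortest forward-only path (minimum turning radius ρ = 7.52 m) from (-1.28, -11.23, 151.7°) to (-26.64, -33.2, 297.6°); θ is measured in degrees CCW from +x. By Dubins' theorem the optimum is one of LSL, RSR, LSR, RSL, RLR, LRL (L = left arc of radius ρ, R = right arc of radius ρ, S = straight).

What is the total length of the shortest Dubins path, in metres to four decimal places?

38.3770 m

Let ψ = atan2(Δy, Δx) = atan2(-21.97, -25.36) = -139.0968° be the start→goal bearing.
Normalize: d = |goal − start| / ρ = 33.553100/7.52 = 4.461848, α = (θ_start − ψ) mod 360° = 290.7968° = 5.075362 rad, β = (θ_goal − ψ) mod 360° = 76.6968° = 1.338612 rad.
Common terms: sin α = -0.934846, cos α = 0.355055, sin β = 0.973166, cos β = 0.230104, cos(α−β) = -0.828060, d² = 19.908091. Work in radians in the unit-radius frame; every candidate has L = ρ·(t + p + q).
LSL: p² = 2 + d² − 2cos(α−β) + 2d(sin α − sin β) = 6.537695; p = √p² = 2.556892; φ = atan2(cos β − cos α, d + sin α − sin β) = -0.048888 rad; t = (φ − α) mod 2π = 1.158936 rad, q = (β − φ) mod 2π = 1.387499 rad → L = 7.52·(1.158936 + 2.556892 + 1.387499) = 7.52·5.103327 = 38.377020 m
RSR: p² = 2 + d² − 2cos(α−β) + 2d(sin β − sin α) = 40.590728; p = √p² = 6.371085; φ = atan2(cos α − cos β, d − sin α + sin β) = 0.019613 rad; t = (α − φ) mod 2π = 5.055748 rad, q = (φ − β) mod 2π = 4.964187 rad → L = 7.52·(5.055748 + 6.371085 + 4.964187) = 7.52·16.391021 = 123.260474 m
LSR: p² = d² − 2 + 2cos(α−β) + 2d(sin α + sin β) = 16.593931; p = √p² = 4.073565; φ = atan2(−cos α − cos β, d + sin α + sin β) − atan2(−2, p) = 0.327093 rad; t = (φ − α) mod 2π = 1.534917 rad, q = (φ − β) mod 2π = 5.271667 rad → L = 7.52·(1.534917 + 4.073565 + 5.271667) = 7.52·10.880148 = 81.818714 m
RSL: p² = d² − 2 + 2cos(α−β) − 2d(sin α + sin β) = 15.910009; p = √p² = 3.988735; φ = atan2(cos α + cos β, d − sin α − sin β) − atan2(2, p) = -0.333257 rad; t = (α − φ) mod 2π = 5.408619 rad, q = (β − φ) mod 2π = 1.671869 rad → L = 7.52·(5.408619 + 3.988735 + 1.671869) = 7.52·11.069222 = 83.240553 m
RLR: c = (6 − d² + 2cos(α−β) + 2d(sin α − sin β))/8 = -4.073841, |c| > 1 → infeasible
LRL: c = (6 − d² + 2cos(α−β) − 2d(sin α − sin β))/8 = 0.182788; p = 2π − arccos c = 4.896211 rad; φ = atan2(cos β − cos α, d + sin α − sin β) = -0.048888 rad; t = (φ − α + p/2) mod 2π = 3.607041 rad, q = (β − α − t + p) mod 2π = 3.835605 rad → L = 7.52·(3.607041 + 4.896211 + 3.835605) = 7.52·12.338856 = 92.788201 m
Shortest: LSL with L = 38.377020 m ≈ 38.3770 m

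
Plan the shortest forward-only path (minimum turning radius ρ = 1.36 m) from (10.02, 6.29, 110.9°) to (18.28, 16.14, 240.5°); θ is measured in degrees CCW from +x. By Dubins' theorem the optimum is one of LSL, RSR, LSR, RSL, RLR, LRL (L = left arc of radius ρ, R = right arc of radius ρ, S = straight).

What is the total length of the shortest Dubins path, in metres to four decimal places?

Let ψ = atan2(Δy, Δx) = atan2(9.85, 8.26) = 50.0175° be the start→goal bearing.
Normalize: d = |goal − start| / ρ = 12.854964/1.36 = 9.452179, α = (θ_start − ψ) mod 360° = 60.8825° = 1.062600 rad, β = (θ_goal − ψ) mod 360° = 190.4825° = 3.324546 rad.
Common terms: sin α = 0.873623, cos α = 0.486603, sin β = -0.181935, cos β = -0.983311, cos(α−β) = -0.637424, d² = 89.343696. Work in radians in the unit-radius frame; every candidate has L = ρ·(t + p + q).
LSL: p² = 2 + d² − 2cos(α−β) + 2d(sin α − sin β) = 112.573197; p = √p² = 10.610052; φ = atan2(cos β − cos α, d + sin α − sin β) = -0.138987 rad; t = (φ − α) mod 2π = 5.081599 rad, q = (β − φ) mod 2π = 3.463533 rad → L = 1.36·(5.081599 + 10.610052 + 3.463533) = 1.36·19.155184 = 26.051050 m
RSR: p² = 2 + d² − 2cos(α−β) + 2d(sin β − sin α) = 72.663891; p = √p² = 8.524312; φ = atan2(cos α − cos β, d − sin α + sin β) = 0.173304 rad; t = (α − φ) mod 2π = 0.889296 rad, q = (φ − β) mod 2π = 3.131943 rad → L = 1.36·(0.889296 + 8.524312 + 3.131943) = 1.36·12.545550 = 17.061948 m
LSR: p² = d² − 2 + 2cos(α−β) + 2d(sin α + sin β) = 99.144778; p = √p² = 9.957147; φ = atan2(−cos α − cos β, d + sin α + sin β) − atan2(−2, p) = 0.247150 rad; t = (φ − α) mod 2π = 5.467736 rad, q = (φ − β) mod 2π = 3.205789 rad → L = 1.36·(5.467736 + 9.957147 + 3.205789) = 1.36·18.630672 = 25.337714 m
RSL: p² = d² − 2 + 2cos(α−β) − 2d(sin α + sin β) = 72.992918; p = √p² = 8.543589; φ = atan2(cos α + cos β, d − sin α − sin β) − atan2(2, p) = -0.286591 rad; t = (α − φ) mod 2π = 1.349191 rad, q = (β − φ) mod 2π = 3.611137 rad → L = 1.36·(1.349191 + 8.543589 + 3.611137) = 1.36·13.503917 = 18.365327 m
RLR: c = (6 − d² + 2cos(α−β) + 2d(sin α − sin β))/8 = -8.082986, |c| > 1 → infeasible
LRL: c = (6 − d² + 2cos(α−β) − 2d(sin α − sin β))/8 = -13.071650, |c| > 1 → infeasible
Shortest: RSR with L = 17.061948 m ≈ 17.0619 m

17.0619 m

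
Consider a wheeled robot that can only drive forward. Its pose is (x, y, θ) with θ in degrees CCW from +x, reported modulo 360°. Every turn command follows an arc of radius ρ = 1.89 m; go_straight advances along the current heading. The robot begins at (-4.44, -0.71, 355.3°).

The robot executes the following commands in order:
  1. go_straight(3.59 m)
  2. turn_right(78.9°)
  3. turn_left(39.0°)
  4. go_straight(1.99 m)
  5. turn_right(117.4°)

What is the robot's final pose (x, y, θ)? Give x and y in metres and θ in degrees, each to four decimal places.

set_pose: (x, y, θ) = (-4.4400, -0.7100, 355.3000°), ρ = 1.89
go_straight(3.59): x += 3.59·cos θ, y += 3.59·sin θ → (-0.8621, -1.0042, 355.3000°)
turn_right(78.9°): centre at ρ to the right, rotate −78.9° → (0.8613, -2.6771, 276.4000°)
turn_left(39.0°): centre at ρ to the left, rotate +39.0° → (1.4124, -3.8122, 315.4000°)
go_straight(1.99): x += 1.99·cos θ, y += 1.99·sin θ → (2.8294, -5.2095, 315.4000°)
turn_right(117.4°): centre at ρ to the right, rotate −117.4° → (2.0863, -8.3527, 198.0000°)

(2.0863, -8.3527, 198.0000°)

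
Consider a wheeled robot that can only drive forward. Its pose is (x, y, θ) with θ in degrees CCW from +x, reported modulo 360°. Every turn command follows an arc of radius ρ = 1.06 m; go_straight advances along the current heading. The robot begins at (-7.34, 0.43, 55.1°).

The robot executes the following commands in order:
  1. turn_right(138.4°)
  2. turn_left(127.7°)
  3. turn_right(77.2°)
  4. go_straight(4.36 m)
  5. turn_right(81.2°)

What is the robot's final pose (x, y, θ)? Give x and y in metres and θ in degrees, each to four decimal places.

(1.7514, -4.2368, 246.0000°)

set_pose: (x, y, θ) = (-7.3400, 0.4300, 55.1000°), ρ = 1.06
turn_right(138.4°): centre at ρ to the right, rotate −138.4° → (-5.4179, -0.0528, -83.3000° ≡ 276.7000°)
turn_left(127.7°): centre at ρ to the left, rotate +127.7° → (-3.6235, -0.6865, 404.4000° ≡ 44.4000°)
turn_right(77.2°): centre at ρ to the right, rotate −77.2° → (-2.3076, -0.5528, -32.8000° ≡ 327.2000°)
go_straight(4.36): x += 4.36·cos θ, y += 4.36·sin θ → (1.3573, -2.9147, 327.2000°)
turn_right(81.2°): centre at ρ to the right, rotate −81.2° → (1.7514, -4.2368, 246.0000°)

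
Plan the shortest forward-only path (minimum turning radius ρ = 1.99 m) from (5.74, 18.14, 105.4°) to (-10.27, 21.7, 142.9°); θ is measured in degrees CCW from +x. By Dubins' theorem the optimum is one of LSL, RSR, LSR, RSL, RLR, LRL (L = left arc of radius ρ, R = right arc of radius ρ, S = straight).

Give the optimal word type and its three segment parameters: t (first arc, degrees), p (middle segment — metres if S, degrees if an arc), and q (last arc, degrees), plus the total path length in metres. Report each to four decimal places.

Let ψ = atan2(Δy, Δx) = atan2(3.56, -16.01) = 167.4636° be the start→goal bearing.
Normalize: d = |goal − start| / ρ = 16.401027/1.99 = 8.241722, α = (θ_start − ψ) mod 360° = 297.9364° = 5.199971 rad, β = (θ_goal − ψ) mod 360° = 335.4364° = 5.854469 rad.
Common terms: sin α = -0.883468, cos α = 0.468491, sin β = -0.415703, cos β = 0.909500, cos(α−β) = 0.793353, d² = 67.925987. Work in radians in the unit-radius frame; every candidate has L = ρ·(t + p + q).
LSL: p² = 2 + d² − 2cos(α−β) + 2d(sin α − sin β) = 60.628902; p = √p² = 7.786456; φ = atan2(cos β − cos α, d + sin α − sin β) = 0.056668 rad; t = (φ − α) mod 2π = 1.139883 rad, q = (β − φ) mod 2π = 5.797801 rad → L = 1.99·(1.139883 + 7.786456 + 5.797801) = 1.99·14.724140 = 29.301039 m
RSR: p² = 2 + d² − 2cos(α−β) + 2d(sin β − sin α) = 76.049658; p = √p² = 8.720646; φ = atan2(cos α − cos β, d − sin α + sin β) = -0.050592 rad; t = (α − φ) mod 2π = 5.250563 rad, q = (φ − β) mod 2π = 0.378124 rad → L = 1.99·(5.250563 + 8.720646 + 0.378124) = 1.99·14.349332 = 28.555171 m
LSR: p² = d² − 2 + 2cos(α−β) + 2d(sin α + sin β) = 46.097871; p = √p² = 6.789541; φ = atan2(−cos α − cos β, d + sin α + sin β) − atan2(−2, p) = 0.090530 rad; t = (φ − α) mod 2π = 1.173745 rad, q = (φ − β) mod 2π = 0.519246 rad → L = 1.99·(1.173745 + 6.789541 + 0.519246) = 1.99·8.482532 = 16.880238 m
RSL: p² = d² − 2 + 2cos(α−β) − 2d(sin α + sin β) = 88.927516; p = √p² = 9.430139; φ = atan2(cos α + cos β, d − sin α − sin β) − atan2(2, p) = -0.065551 rad; t = (α − φ) mod 2π = 5.265522 rad, q = (β − φ) mod 2π = 5.920020 rad → L = 1.99·(5.265522 + 9.430139 + 5.920020) = 1.99·20.615681 = 41.025206 m
RLR: c = (6 − d² + 2cos(α−β) + 2d(sin α − sin β))/8 = -8.506207, |c| > 1 → infeasible
LRL: c = (6 − d² + 2cos(α−β) − 2d(sin α − sin β))/8 = -6.578613, |c| > 1 → infeasible
Shortest: LSR with L = 16.880238 m ≈ 16.8802 m
Convert LSR to answer units (arcs ×180/π): t = 1.173745·180/π = 67.2506°, p = ρ·p = 1.99·6.789541 = 13.5112 m, q = 0.519246·180/π = 29.7506°, L = 16.8802 m.

LSR: t = 67.2506°, p = 13.5112 m, q = 29.7506°, L = 16.8802 m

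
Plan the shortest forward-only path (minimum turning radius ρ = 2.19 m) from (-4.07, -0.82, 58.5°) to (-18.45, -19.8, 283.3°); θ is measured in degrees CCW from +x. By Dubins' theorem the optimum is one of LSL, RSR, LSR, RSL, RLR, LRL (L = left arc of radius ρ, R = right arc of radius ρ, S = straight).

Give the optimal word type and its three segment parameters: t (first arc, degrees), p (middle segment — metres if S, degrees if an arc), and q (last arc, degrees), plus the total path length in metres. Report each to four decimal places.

LSL: t = 183.6161°, p = 22.1977 m, q = 41.1839°, L = 30.7901 m

Let ψ = atan2(Δy, Δx) = atan2(-18.98, -14.38) = -127.1490° be the start→goal bearing.
Normalize: d = |goal − start| / ρ = 23.812283/2.19 = 10.873188, α = (θ_start − ψ) mod 360° = 185.6490° = 3.240187 rad, β = (θ_goal − ψ) mod 360° = 50.4490° = 0.880501 rad.
Common terms: sin α = -0.098434, cos α = -0.995144, sin β = 0.771058, cos β = 0.636765, cos(α−β) = -0.709571, d² = 118.226225. Work in radians in the unit-radius frame; every candidate has L = ρ·(t + p + q).
LSL: p² = 2 + d² − 2cos(α−β) + 2d(sin α − sin β) = 102.737057; p = √p² = 10.135929; φ = atan2(cos β − cos α, d + sin α − sin β) = 0.161706 rad; t = (φ − α) mod 2π = 3.204705 rad, q = (β − φ) mod 2π = 0.718795 rad → L = 2.19·(3.204705 + 10.135929 + 0.718795) = 2.19·14.059429 = 30.790150 m
RSR: p² = 2 + d² − 2cos(α−β) + 2d(sin β − sin α) = 140.553677; p = √p² = 11.855534; φ = atan2(cos α − cos β, d − sin α + sin β) = -0.138088 rad; t = (α − φ) mod 2π = 3.378274 rad, q = (φ − β) mod 2π = 5.264596 rad → L = 2.19·(3.378274 + 11.855534 + 5.264596) = 2.19·20.498404 = 44.891505 m
LSR: p² = d² − 2 + 2cos(α−β) + 2d(sin α + sin β) = 129.434220; p = √p² = 11.376916; φ = atan2(−cos α − cos β, d + sin α + sin β) − atan2(−2, p) = 0.205046 rad; t = (φ − α) mod 2π = 3.248045 rad, q = (φ − β) mod 2π = 5.607730 rad → L = 2.19·(3.248045 + 11.376916 + 5.607730) = 2.19·20.232691 = 44.309594 m
RSL: p² = d² − 2 + 2cos(α−β) − 2d(sin α + sin β) = 100.179948; p = √p² = 10.008993; φ = atan2(cos α + cos β, d − sin α − sin β) − atan2(2, p) = -0.232342 rad; t = (α − φ) mod 2π = 3.472528 rad, q = (β − φ) mod 2π = 1.112843 rad → L = 2.19·(3.472528 + 10.008993 + 1.112843) = 2.19·14.594364 = 31.961658 m
RLR: c = (6 − d² + 2cos(α−β) + 2d(sin α − sin β))/8 = -16.569210, |c| > 1 → infeasible
LRL: c = (6 − d² + 2cos(α−β) − 2d(sin α − sin β))/8 = -11.842132, |c| > 1 → infeasible
Shortest: LSL with L = 30.790150 m ≈ 30.7901 m
Convert LSL to answer units (arcs ×180/π): t = 3.204705·180/π = 183.6161°, p = ρ·p = 2.19·10.135929 = 22.1977 m, q = 0.718795·180/π = 41.1839°, L = 30.7901 m.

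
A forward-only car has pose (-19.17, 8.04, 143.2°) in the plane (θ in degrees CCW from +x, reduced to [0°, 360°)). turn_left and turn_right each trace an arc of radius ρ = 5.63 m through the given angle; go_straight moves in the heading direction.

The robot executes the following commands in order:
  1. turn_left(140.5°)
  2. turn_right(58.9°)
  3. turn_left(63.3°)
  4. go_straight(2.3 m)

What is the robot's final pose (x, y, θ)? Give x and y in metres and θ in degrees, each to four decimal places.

(-30.1848, -11.0600, 288.1000°)

set_pose: (x, y, θ) = (-19.1700, 8.0400, 143.2000°), ρ = 5.63
turn_left(140.5°): centre at ρ to the left, rotate +140.5° → (-28.0123, 2.1985, 283.7000°)
turn_right(58.9°): centre at ρ to the right, rotate −58.9° → (-29.5151, -3.1298, 224.8000°)
turn_left(63.3°): centre at ρ to the left, rotate +63.3° → (-30.8994, -8.8738, 288.1000°)
go_straight(2.3): x += 2.3·cos θ, y += 2.3·sin θ → (-30.1848, -11.0600, 288.1000°)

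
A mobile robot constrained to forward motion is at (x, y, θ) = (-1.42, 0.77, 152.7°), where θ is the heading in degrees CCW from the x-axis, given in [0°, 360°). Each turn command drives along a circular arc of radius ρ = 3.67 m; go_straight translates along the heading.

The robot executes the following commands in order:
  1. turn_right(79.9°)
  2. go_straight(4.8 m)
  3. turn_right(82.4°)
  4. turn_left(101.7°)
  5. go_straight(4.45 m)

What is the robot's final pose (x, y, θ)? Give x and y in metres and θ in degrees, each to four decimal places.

(6.4112, 20.4353, 92.1000°)

set_pose: (x, y, θ) = (-1.4200, 0.7700, 152.7000°), ρ = 3.67
turn_right(79.9°): centre at ρ to the right, rotate −79.9° → (-3.2426, 5.1165, 72.8000°)
go_straight(4.8): x += 4.8·cos θ, y += 4.8·sin θ → (-1.8232, 9.7018, 72.8000°)
turn_right(82.4°): centre at ρ to the right, rotate −82.4° → (2.2947, 12.2352, -9.6000° ≡ 350.4000°)
turn_left(101.7°): centre at ρ to the left, rotate +101.7° → (6.5743, 15.9883, 452.1000° ≡ 92.1000°)
go_straight(4.45): x += 4.45·cos θ, y += 4.45·sin θ → (6.4112, 20.4353, 92.1000°)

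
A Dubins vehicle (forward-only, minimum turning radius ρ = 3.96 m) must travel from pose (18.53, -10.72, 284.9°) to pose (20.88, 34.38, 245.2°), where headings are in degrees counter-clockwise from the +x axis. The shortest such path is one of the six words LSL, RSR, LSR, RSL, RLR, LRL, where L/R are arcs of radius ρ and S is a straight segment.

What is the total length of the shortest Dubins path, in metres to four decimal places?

Let ψ = atan2(Δy, Δx) = atan2(45.10, 2.35) = 87.0172° be the start→goal bearing.
Normalize: d = |goal − start| / ρ = 45.161184/3.96 = 11.404339, α = (θ_start − ψ) mod 360° = 197.8828° = 3.453706 rad, β = (θ_goal − ψ) mod 360° = 158.1828° = 2.760810 rad.
Common terms: sin α = -0.307071, cos α = -0.951687, sin β = 0.371647, cos β = -0.928374, cos(α−β) = 0.769400, d² = 130.058954. Work in radians in the unit-radius frame; every candidate has L = ρ·(t + p + q).
LSL: p² = 2 + d² − 2cos(α−β) + 2d(sin α − sin β) = 115.039507; p = √p² = 10.725647; φ = atan2(cos β − cos α, d + sin α − sin β) = 0.002174 rad; t = (φ − α) mod 2π = 2.831653 rad, q = (β − φ) mod 2π = 2.758637 rad → L = 3.96·(2.831653 + 10.725647 + 2.758637) = 3.96·16.315937 = 64.611109 m
RSR: p² = 2 + d² − 2cos(α−β) + 2d(sin β − sin α) = 146.000804; p = √p² = 12.083079; φ = atan2(cos α − cos β, d − sin α + sin β) = -0.001929 rad; t = (α − φ) mod 2π = 3.455635 rad, q = (φ − β) mod 2π = 3.520446 rad → L = 3.96·(3.455635 + 12.083079 + 3.520446) = 3.96·19.059160 = 75.474275 m
LSR: p² = d² − 2 + 2cos(α−β) + 2d(sin α + sin β) = 131.070652; p = √p² = 11.448609; φ = atan2(−cos α − cos β, d + sin α + sin β) − atan2(−2, p) = 0.335430 rad; t = (φ − α) mod 2π = 3.164909 rad, q = (φ − β) mod 2π = 3.857805 rad → L = 3.96·(3.164909 + 11.448609 + 3.857805) = 3.96·18.471323 = 73.146441 m
RSL: p² = d² − 2 + 2cos(α−β) − 2d(sin α + sin β) = 128.124855; p = √p² = 11.319225; φ = atan2(cos α + cos β, d − sin α − sin β) − atan2(2, p) = -0.339185 rad; t = (α − φ) mod 2π = 3.792891 rad, q = (β − φ) mod 2π = 3.099995 rad → L = 3.96·(3.792891 + 11.319225 + 3.099995) = 3.96·18.212111 = 72.119959 m
RLR: c = (6 − d² + 2cos(α−β) + 2d(sin α − sin β))/8 = -17.250101, |c| > 1 → infeasible
LRL: c = (6 − d² + 2cos(α−β) − 2d(sin α − sin β))/8 = -13.379938, |c| > 1 → infeasible
Shortest: LSL with L = 64.611109 m ≈ 64.6111 m

64.6111 m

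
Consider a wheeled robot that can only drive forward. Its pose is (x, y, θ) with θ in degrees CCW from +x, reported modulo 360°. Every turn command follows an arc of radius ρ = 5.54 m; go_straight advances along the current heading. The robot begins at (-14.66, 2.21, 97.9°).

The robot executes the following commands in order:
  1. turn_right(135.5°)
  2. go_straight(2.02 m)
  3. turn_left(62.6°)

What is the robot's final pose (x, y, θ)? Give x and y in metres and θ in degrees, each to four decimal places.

(1.5296, 5.4966, 25.0000°)

set_pose: (x, y, θ) = (-14.6600, 2.2100, 97.9000°), ρ = 5.54
turn_right(135.5°): centre at ρ to the right, rotate −135.5° → (-5.7924, 7.3607, -37.6000° ≡ 322.4000°)
go_straight(2.02): x += 2.02·cos θ, y += 2.02·sin θ → (-4.1919, 6.1282, 322.4000°)
turn_left(62.6°): centre at ρ to the left, rotate +62.6° → (1.5296, 5.4966, 385.0000° ≡ 25.0000°)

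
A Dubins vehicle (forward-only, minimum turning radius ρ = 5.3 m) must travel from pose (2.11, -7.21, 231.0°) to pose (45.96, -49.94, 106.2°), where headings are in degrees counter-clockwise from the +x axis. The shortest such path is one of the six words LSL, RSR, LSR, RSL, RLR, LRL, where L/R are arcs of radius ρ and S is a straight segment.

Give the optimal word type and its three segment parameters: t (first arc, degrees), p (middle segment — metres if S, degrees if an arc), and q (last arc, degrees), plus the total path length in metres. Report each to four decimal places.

LSL: t = 79.2825°, p = 53.5786 m, q = 155.9175°, L = 75.3351 m

Let ψ = atan2(Δy, Δx) = atan2(-42.73, 43.85) = -44.2589° be the start→goal bearing.
Normalize: d = |goal − start| / ρ = 61.226427/5.3 = 11.552156, α = (θ_start − ψ) mod 360° = 275.2589° = 4.804173 rad, β = (θ_goal − ψ) mod 360° = 150.4589° = 2.626003 rad.
Common terms: sin α = -0.995791, cos α = 0.091656, sin β = 0.493048, cos β = -0.870002, cos(α−β) = -0.570714, d² = 133.452310. Work in radians in the unit-radius frame; every candidate has L = ρ·(t + p + q).
LSL: p² = 2 + d² − 2cos(α−β) + 2d(sin α − sin β) = 102.195134; p = √p² = 10.109161; φ = atan2(cos β − cos α, d + sin α − sin β) = -0.095271 rad; t = (φ − α) mod 2π = 1.383740 rad, q = (β − φ) mod 2π = 2.721274 rad → L = 5.3·(1.383740 + 10.109161 + 2.721274) = 5.3·14.214175 = 75.335129 m
RSR: p² = 2 + d² − 2cos(α−β) + 2d(sin β − sin α) = 170.992341; p = √p² = 13.076404; φ = atan2(cos α − cos β, d − sin α + sin β) = 0.073608 rad; t = (α − φ) mod 2π = 4.730566 rad, q = (φ − β) mod 2π = 3.730791 rad → L = 5.3·(4.730566 + 13.076404 + 3.730791) = 5.3·21.537760 = 114.150129 m
LSR: p² = d² − 2 + 2cos(α−β) + 2d(sin α + sin β) = 118.695365; p = √p² = 10.894740; φ = atan2(−cos α − cos β, d + sin α + sin β) − atan2(−2, p) = 0.251880 rad; t = (φ − α) mod 2π = 1.730891 rad, q = (φ − β) mod 2π = 3.909062 rad → L = 5.3·(1.730891 + 10.894740 + 3.909062) = 5.3·16.534694 = 87.633878 m
RSL: p² = d² − 2 + 2cos(α−β) − 2d(sin α + sin β) = 141.926401; p = √p² = 11.913287; φ = atan2(cos α + cos β, d − sin α − sin β) − atan2(2, p) = -0.230806 rad; t = (α − φ) mod 2π = 5.034980 rad, q = (β − φ) mod 2π = 2.856809 rad → L = 5.3·(5.034980 + 11.913287 + 2.856809) = 5.3·19.805075 = 104.966897 m
RLR: c = (6 − d² + 2cos(α−β) + 2d(sin α − sin β))/8 = -20.374043, |c| > 1 → infeasible
LRL: c = (6 − d² + 2cos(α−β) − 2d(sin α − sin β))/8 = -11.774392, |c| > 1 → infeasible
Shortest: LSL with L = 75.335129 m ≈ 75.3351 m
Convert LSL to answer units (arcs ×180/π): t = 1.383740·180/π = 79.2825°, p = ρ·p = 5.3·10.109161 = 53.5786 m, q = 2.721274·180/π = 155.9175°, L = 75.3351 m.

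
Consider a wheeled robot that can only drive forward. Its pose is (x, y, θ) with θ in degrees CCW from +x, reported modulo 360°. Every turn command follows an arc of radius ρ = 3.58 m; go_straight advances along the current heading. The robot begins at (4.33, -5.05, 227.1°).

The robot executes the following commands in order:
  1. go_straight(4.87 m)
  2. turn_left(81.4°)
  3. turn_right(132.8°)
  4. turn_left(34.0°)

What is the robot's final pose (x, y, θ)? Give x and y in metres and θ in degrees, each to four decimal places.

set_pose: (x, y, θ) = (4.3300, -5.0500, 227.1000°), ρ = 3.58
go_straight(4.87): x += 4.87·cos θ, y += 4.87·sin θ → (1.0149, -8.6175, 227.1000°)
turn_left(81.4°): centre at ρ to the left, rotate +81.4° → (0.8357, -13.2831, 308.5000°)
turn_right(132.8°): centre at ρ to the right, rotate −132.8° → (-2.2345, -19.0816, 175.7000°)
turn_left(34.0°): centre at ρ to the left, rotate +34.0° → (-4.2767, -19.5418, 209.7000°)

(-4.2767, -19.5418, 209.7000°)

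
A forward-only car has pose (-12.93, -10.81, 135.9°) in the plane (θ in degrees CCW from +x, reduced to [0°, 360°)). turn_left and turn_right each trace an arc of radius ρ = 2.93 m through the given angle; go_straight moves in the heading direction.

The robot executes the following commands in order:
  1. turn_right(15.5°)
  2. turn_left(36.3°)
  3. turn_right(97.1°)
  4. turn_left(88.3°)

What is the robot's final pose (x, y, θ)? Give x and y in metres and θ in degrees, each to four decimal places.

set_pose: (x, y, θ) = (-12.9300, -10.8100, 135.9000°), ρ = 2.93
turn_right(15.5°): centre at ρ to the right, rotate −15.5° → (-13.4181, -10.1886, 120.4000°)
turn_left(36.3°): centre at ρ to the left, rotate +36.3° → (-14.7864, -8.9802, 156.7000°)
turn_right(97.1°): centre at ρ to the right, rotate −97.1° → (-16.1546, -4.8065, 59.6000°)
turn_left(88.3°): centre at ρ to the left, rotate +88.3° → (-17.1247, -0.8417, 147.9000°)

(-17.1247, -0.8417, 147.9000°)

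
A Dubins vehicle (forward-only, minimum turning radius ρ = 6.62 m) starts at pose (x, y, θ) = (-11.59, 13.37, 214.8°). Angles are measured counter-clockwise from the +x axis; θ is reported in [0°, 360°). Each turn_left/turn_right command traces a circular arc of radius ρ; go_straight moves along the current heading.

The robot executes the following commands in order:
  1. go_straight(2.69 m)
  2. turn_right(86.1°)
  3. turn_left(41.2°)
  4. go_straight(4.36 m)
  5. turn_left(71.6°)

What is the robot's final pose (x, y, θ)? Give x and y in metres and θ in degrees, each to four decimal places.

(-38.0201, 12.9160, 241.5000°)

set_pose: (x, y, θ) = (-11.5900, 13.3700, 214.8000°), ρ = 6.62
go_straight(2.69): x += 2.69·cos θ, y += 2.69·sin θ → (-13.7989, 11.8348, 214.8000°)
turn_right(86.1°): centre at ρ to the right, rotate −86.1° → (-22.7435, 13.1317, 128.7000°)
turn_left(41.2°): centre at ρ to the left, rotate +41.2° → (-26.7490, 15.5100, 169.9000°)
go_straight(4.36): x += 4.36·cos θ, y += 4.36·sin θ → (-31.0414, 16.2746, 169.9000°)
turn_left(71.6°): centre at ρ to the left, rotate +71.6° → (-38.0201, 12.9160, 241.5000°)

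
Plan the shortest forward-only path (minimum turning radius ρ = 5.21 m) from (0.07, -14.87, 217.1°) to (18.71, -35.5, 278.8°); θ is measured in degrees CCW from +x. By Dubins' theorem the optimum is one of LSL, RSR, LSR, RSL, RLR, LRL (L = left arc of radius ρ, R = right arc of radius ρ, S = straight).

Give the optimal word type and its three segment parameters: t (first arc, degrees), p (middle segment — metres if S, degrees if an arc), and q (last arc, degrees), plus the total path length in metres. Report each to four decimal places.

Let ψ = atan2(Δy, Δx) = atan2(-20.63, 18.64) = -47.9010° be the start→goal bearing.
Normalize: d = |goal − start| / ρ = 27.803714/5.21 = 5.336605, α = (θ_start − ψ) mod 360° = 265.0010° = 4.625139 rad, β = (θ_goal − ψ) mod 360° = 326.7010° = 5.702008 rad.
Common terms: sin α = -0.996196, cos α = -0.087139, sin β = -0.549009, cos β = 0.835817, cos(α−β) = 0.474088, d² = 28.479356. Work in radians in the unit-radius frame; every candidate has L = ρ·(t + p + q).
LSL: p² = 2 + d² − 2cos(α−β) + 2d(sin α − sin β) = 24.758253; p = √p² = 4.975767; φ = atan2(cos β − cos α, d + sin α − sin β) = 0.186571 rad; t = (φ − α) mod 2π = 1.844616 rad, q = (β − φ) mod 2π = 5.515437 rad → L = 5.21·(1.844616 + 4.975767 + 5.515437) = 5.21·12.335820 = 64.269623 m
RSR: p² = 2 + d² − 2cos(α−β) + 2d(sin β − sin α) = 34.304107; p = √p² = 5.856971; φ = atan2(cos α − cos β, d − sin α + sin β) = -0.158242 rad; t = (α − φ) mod 2π = 4.783381 rad, q = (φ − β) mod 2π = 0.422936 rad → L = 5.21·(4.783381 + 5.856971 + 0.422936) = 5.21·11.063288 = 57.639730 m
LSR: p² = d² − 2 + 2cos(α−β) + 2d(sin α + sin β) = 10.935236; p = √p² = 3.306847; φ = atan2(−cos α − cos β, d + sin α + sin β) − atan2(−2, p) = 0.348987 rad; t = (φ − α) mod 2π = 2.007032 rad, q = (φ − β) mod 2π = 0.930164 rad → L = 5.21·(2.007032 + 3.306847 + 0.930164) = 5.21·6.244043 = 32.531466 m
RSL: p² = d² − 2 + 2cos(α−β) − 2d(sin α + sin β) = 43.919829; p = √p² = 6.627204; φ = atan2(cos α + cos β, d − sin α − sin β) − atan2(2, p) = -0.184730 rad; t = (α − φ) mod 2π = 4.809870 rad, q = (β − φ) mod 2π = 5.886738 rad → L = 5.21·(4.809870 + 6.627204 + 5.886738) = 5.21·17.323811 = 90.257057 m
RLR: c = (6 − d² + 2cos(α−β) + 2d(sin α − sin β))/8 = -3.288013, |c| > 1 → infeasible
LRL: c = (6 − d² + 2cos(α−β) − 2d(sin α − sin β))/8 = -2.094782, |c| > 1 → infeasible
Shortest: LSR with L = 32.531466 m ≈ 32.5315 m
Convert LSR to answer units (arcs ×180/π): t = 2.007032·180/π = 114.9945°, p = ρ·p = 5.21·3.306847 = 17.2287 m, q = 0.930164·180/π = 53.2945°, L = 32.5315 m.

LSR: t = 114.9945°, p = 17.2287 m, q = 53.2945°, L = 32.5315 m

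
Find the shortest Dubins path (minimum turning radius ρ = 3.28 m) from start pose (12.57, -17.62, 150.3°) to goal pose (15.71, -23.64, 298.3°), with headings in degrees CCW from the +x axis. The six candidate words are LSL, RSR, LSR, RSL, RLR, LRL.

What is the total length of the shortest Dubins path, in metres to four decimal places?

20.5487 m

Let ψ = atan2(Δy, Δx) = atan2(-6.02, 3.14) = -62.4537° be the start→goal bearing.
Normalize: d = |goal − start| / ρ = 6.789698/3.28 = 2.070030, α = (θ_start − ψ) mod 360° = 212.7537° = 3.713252 rad, β = (θ_goal − ψ) mod 360° = 0.7537° = 0.013154 rad.
Common terms: sin α = -0.541029, cos α = -0.841004, sin β = 0.013154, cos β = 0.999913, cos(α−β) = -0.848048, d² = 4.285024. Work in radians in the unit-radius frame; every candidate has L = ρ·(t + p + q).
LSL: p² = 2 + d² − 2cos(α−β) + 2d(sin α − sin β) = 5.686770; p = √p² = 2.384695; φ = atan2(cos β − cos α, d + sin α − sin β) = 0.881938 rad; t = (φ − α) mod 2π = 3.451870 rad, q = (β − φ) mod 2π = 5.414402 rad → L = 3.28·(3.451870 + 2.384695 + 5.414402) = 3.28·11.250968 = 36.903174 m
RSR: p² = 2 + d² − 2cos(α−β) + 2d(sin β − sin α) = 10.275470; p = √p² = 3.205537; φ = atan2(cos α − cos β, d − sin α + sin β) = -0.611740 rad; t = (α − φ) mod 2π = 4.324993 rad, q = (φ − β) mod 2π = 5.658291 rad → L = 3.28·(4.324993 + 3.205537 + 5.658291) = 3.28·13.188821 = 43.259332 m
LSR: p² = d² − 2 + 2cos(α−β) + 2d(sin α + sin β) = -1.596505 < 0 → infeasible
RSL: p² = d² − 2 + 2cos(α−β) − 2d(sin α + sin β) = 2.774360; p = √p² = 1.665641; φ = atan2(cos α + cos β, d − sin α − sin β) − atan2(2, p) = -0.815269 rad; t = (α − φ) mod 2π = 4.528521 rad, q = (β − φ) mod 2π = 0.828423 rad → L = 3.28·(4.528521 + 1.665641 + 0.828423) = 3.28·7.022585 = 23.034079 m
RLR: c = (6 − d² + 2cos(α−β) + 2d(sin α − sin β))/8 = -0.284434; p = 2π − arccos c = 4.423973 rad; φ = atan2(cos α − cos β, d − sin α + sin β) = -0.611740 rad; t = (α − φ + p/2) mod 2π = 0.253794 rad, q = (α − β − t + p) mod 2π = 1.587092 rad → L = 3.28·(0.253794 + 4.423973 + 1.587092) = 3.28·6.264859 = 20.548738 m
LRL: c = (6 − d² + 2cos(α−β) − 2d(sin α − sin β))/8 = 0.289154; p = 2π − arccos c = 5.005732 rad; φ = atan2(cos β − cos α, d + sin α − sin β) = 0.881938 rad; t = (φ − α + p/2) mod 2π = 5.954736 rad, q = (β − α − t + p) mod 2π = 1.634083 rad → L = 3.28·(5.954736 + 5.005732 + 1.634083) = 3.28·12.594551 = 41.310126 m
Shortest: RLR with L = 20.548738 m ≈ 20.5487 m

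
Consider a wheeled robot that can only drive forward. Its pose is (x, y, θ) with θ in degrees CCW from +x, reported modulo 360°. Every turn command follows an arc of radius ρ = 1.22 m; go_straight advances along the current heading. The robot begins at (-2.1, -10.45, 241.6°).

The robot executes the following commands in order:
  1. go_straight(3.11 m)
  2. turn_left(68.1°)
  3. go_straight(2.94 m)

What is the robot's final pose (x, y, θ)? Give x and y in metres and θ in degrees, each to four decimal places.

set_pose: (x, y, θ) = (-2.1000, -10.4500, 241.6000°), ρ = 1.22
go_straight(3.11): x += 3.11·cos θ, y += 3.11·sin θ → (-3.5792, -13.1857, 241.6000°)
turn_left(68.1°): centre at ρ to the left, rotate +68.1° → (-3.4447, -14.5453, 309.7000°)
go_straight(2.94): x += 2.94·cos θ, y += 2.94·sin θ → (-1.5667, -16.8073, 309.7000°)

(-1.5667, -16.8073, 309.7000°)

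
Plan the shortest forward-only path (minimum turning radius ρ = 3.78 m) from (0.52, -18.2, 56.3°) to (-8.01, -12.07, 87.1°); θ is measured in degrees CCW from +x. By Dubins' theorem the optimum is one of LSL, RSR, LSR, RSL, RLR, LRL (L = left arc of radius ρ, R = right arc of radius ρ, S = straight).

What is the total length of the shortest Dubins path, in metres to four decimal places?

32.7536 m

Let ψ = atan2(Δy, Δx) = atan2(6.13, -8.53) = 144.2975° be the start→goal bearing.
Normalize: d = |goal − start| / ρ = 10.504180/3.78 = 2.778884, α = (θ_start − ψ) mod 360° = 272.0025° = 4.747340 rad, β = (θ_goal − ψ) mod 360° = 302.8025° = 5.284901 rad.
Common terms: sin α = -0.999389, cos α = 0.034944, sin β = -0.840543, cos β = 0.541745, cos(α−β) = 0.858960, d² = 7.722194. Work in radians in the unit-radius frame; every candidate has L = ρ·(t + p + q).
LSL: p² = 2 + d² − 2cos(α−β) + 2d(sin α − sin β) = 7.121442; p = √p² = 2.668603; φ = atan2(cos β − cos α, d + sin α − sin β) = 0.191073 rad; t = (φ − α) mod 2π = 1.726919 rad, q = (β − φ) mod 2π = 5.093828 rad → L = 3.78·(1.726919 + 2.668603 + 5.093828) = 3.78·9.489350 = 35.869742 m
RSR: p² = 2 + d² − 2cos(α−β) + 2d(sin β − sin α) = 8.887107; p = √p² = 2.981125; φ = atan2(cos α − cos β, d − sin α + sin β) = -0.170833 rad; t = (α − φ) mod 2π = 4.918173 rad, q = (φ − β) mod 2π = 0.827451 rad → L = 3.78·(4.918173 + 2.981125 + 0.827451) = 3.78·8.726749 = 32.987112 m
LSR: p² = d² − 2 + 2cos(α−β) + 2d(sin α + sin β) = -2.785799 < 0 → infeasible
RSL: p² = d² − 2 + 2cos(α−β) − 2d(sin α + sin β) = 17.666027; p = √p² = 4.203097; φ = atan2(cos α + cos β, d − sin α − sin β) − atan2(2, p) = -0.319919 rad; t = (α − φ) mod 2π = 5.067259 rad, q = (β − φ) mod 2π = 5.604821 rad → L = 3.78·(5.067259 + 4.203097 + 5.604821) = 3.78·14.875177 = 56.228170 m
RLR: c = (6 − d² + 2cos(α−β) + 2d(sin α − sin β))/8 = -0.110888; p = 2π − arccos c = 4.601272 rad; φ = atan2(cos α − cos β, d − sin α + sin β) = -0.170833 rad; t = (α − φ + p/2) mod 2π = 0.935624 rad, q = (α − β − t + p) mod 2π = 3.128087 rad → L = 3.78·(0.935624 + 4.601272 + 3.128087) = 3.78·8.664983 = 32.753635 m
LRL: c = (6 − d² + 2cos(α−β) − 2d(sin α − sin β))/8 = 0.109820; p = 2π − arccos c = 4.822431 rad; φ = atan2(cos β − cos α, d + sin α − sin β) = 0.191073 rad; t = (φ − α + p/2) mod 2π = 4.138134 rad, q = (β − α − t + p) mod 2π = 1.221858 rad → L = 3.78·(4.138134 + 4.822431 + 1.221858) = 3.78·10.182423 = 38.489559 m
Shortest: RLR with L = 32.753635 m ≈ 32.7536 m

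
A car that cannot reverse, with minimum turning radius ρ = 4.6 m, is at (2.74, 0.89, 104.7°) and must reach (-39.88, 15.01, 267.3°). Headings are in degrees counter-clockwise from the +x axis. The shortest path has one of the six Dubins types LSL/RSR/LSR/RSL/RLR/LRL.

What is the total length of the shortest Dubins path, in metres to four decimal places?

49.8572 m

Let ψ = atan2(Δy, Δx) = atan2(14.12, -42.62) = 161.6700° be the start→goal bearing.
Normalize: d = |goal − start| / ρ = 44.898094/4.6 = 9.760455, α = (θ_start − ψ) mod 360° = 303.0300° = 5.288872 rad, β = (θ_goal − ψ) mod 360° = 105.6300° = 1.843592 rad.
Common terms: sin α = -0.838385, cos α = 0.545078, sin β = 0.963022, cos β = -0.269425, cos(α−β) = -0.954240, d² = 95.266484. Work in radians in the unit-radius frame; every candidate has L = ρ·(t + p + q).
LSL: p² = 2 + d² − 2cos(α−β) + 2d(sin α − sin β) = 64.009869; p = √p² = 8.000617; φ = atan2(cos β − cos α, d + sin α − sin β) = -0.101982 rad; t = (φ − α) mod 2π = 0.892332 rad, q = (β − φ) mod 2π = 1.945573 rad → L = 4.6·(0.892332 + 8.000617 + 1.945573) = 4.6·10.838522 = 49.857202 m
RSR: p² = 2 + d² − 2cos(α−β) + 2d(sin β − sin α) = 134.340060; p = √p² = 11.590516; φ = atan2(cos α − cos β, d − sin α + sin β) = 0.070331 rad; t = (α − φ) mod 2π = 5.218540 rad, q = (φ − β) mod 2π = 4.509925 rad → L = 4.6·(5.218540 + 11.590516 + 4.509925) = 4.6·21.318981 = 98.067313 m
LSR: p² = d² − 2 + 2cos(α−β) + 2d(sin α + sin β) = 93.791021; p = √p² = 9.684576; φ = atan2(−cos α − cos β, d + sin α + sin β) − atan2(−2, p) = 0.175772 rad; t = (φ − α) mod 2π = 1.170086 rad, q = (φ − β) mod 2π = 4.615366 rad → L = 4.6·(1.170086 + 9.684576 + 4.615366) = 4.6·15.470028 = 71.162131 m
RSL: p² = d² − 2 + 2cos(α−β) − 2d(sin α + sin β) = 88.924986; p = √p² = 9.430005; φ = atan2(cos α + cos β, d − sin α − sin β) − atan2(2, p) = -0.180393 rad; t = (α − φ) mod 2π = 5.469264 rad, q = (β − φ) mod 2π = 2.023984 rad → L = 4.6·(5.469264 + 9.430005 + 2.023984) = 4.6·16.923253 = 77.846965 m
RLR: c = (6 − d² + 2cos(α−β) + 2d(sin α − sin β))/8 = -15.792507, |c| > 1 → infeasible
LRL: c = (6 − d² + 2cos(α−β) − 2d(sin α − sin β))/8 = -7.001234, |c| > 1 → infeasible
Shortest: LSL with L = 49.857202 m ≈ 49.8572 m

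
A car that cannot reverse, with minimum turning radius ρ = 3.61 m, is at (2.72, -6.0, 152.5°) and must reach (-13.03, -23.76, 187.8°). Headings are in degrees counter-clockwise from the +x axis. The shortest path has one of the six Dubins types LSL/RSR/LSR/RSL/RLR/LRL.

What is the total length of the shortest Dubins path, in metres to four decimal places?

25.5988 m

Let ψ = atan2(Δy, Δx) = atan2(-17.76, -15.75) = -131.5674° be the start→goal bearing.
Normalize: d = |goal − start| / ρ = 23.737736/3.61 = 6.575550, α = (θ_start − ψ) mod 360° = 284.0674° = 4.957911 rad, β = (θ_goal − ψ) mod 360° = 319.3674° = 5.574013 rad.
Common terms: sin α = -0.970011, cos α = 0.243063, sin β = -0.651206, cos β = 0.758901, cos(α−β) = 0.816138, d² = 43.237859. Work in radians in the unit-radius frame; every candidate has L = ρ·(t + p + q).
LSL: p² = 2 + d² − 2cos(α−β) + 2d(sin α − sin β) = 39.412957; p = √p² = 6.277974; φ = atan2(cos β − cos α, d + sin α − sin β) = 0.082259 rad; t = (φ − α) mod 2π = 1.407533 rad, q = (β − φ) mod 2π = 5.491753 rad → L = 3.61·(1.407533 + 6.277974 + 5.491753) = 3.61·13.177260 = 47.569910 m
RSR: p² = 2 + d² − 2cos(α−β) + 2d(sin β − sin α) = 47.798211; p = √p² = 6.913625; φ = atan2(cos α − cos β, d − sin α + sin β) = -0.074681 rad; t = (α − φ) mod 2π = 5.032592 rad, q = (φ − β) mod 2π = 0.634492 rad → L = 3.61·(5.032592 + 6.913625 + 0.634492) = 3.61·12.580709 = 45.416360 m
LSR: p² = d² − 2 + 2cos(α−β) + 2d(sin α + sin β) = 21.549350; p = √p² = 4.642128; φ = atan2(−cos α − cos β, d + sin α + sin β) − atan2(−2, p) = 0.207256 rad; t = (φ − α) mod 2π = 1.532530 rad, q = (φ − β) mod 2π = 0.916429 rad → L = 3.61·(1.532530 + 4.642128 + 0.916429) = 3.61·7.091086 = 25.598821 m
RSL: p² = d² − 2 + 2cos(α−β) − 2d(sin α + sin β) = 64.190918; p = √p² = 8.011923; φ = atan2(cos α + cos β, d − sin α − sin β) − atan2(2, p) = -0.122993 rad; t = (α − φ) mod 2π = 5.080904 rad, q = (β − φ) mod 2π = 5.697006 rad → L = 3.61·(5.080904 + 8.011923 + 5.697006) = 3.61·18.789833 = 67.831298 m
RLR: c = (6 − d² + 2cos(α−β) + 2d(sin α − sin β))/8 = -4.974776, |c| > 1 → infeasible
LRL: c = (6 − d² + 2cos(α−β) − 2d(sin α − sin β))/8 = -3.926620, |c| > 1 → infeasible
Shortest: LSR with L = 25.598821 m ≈ 25.5988 m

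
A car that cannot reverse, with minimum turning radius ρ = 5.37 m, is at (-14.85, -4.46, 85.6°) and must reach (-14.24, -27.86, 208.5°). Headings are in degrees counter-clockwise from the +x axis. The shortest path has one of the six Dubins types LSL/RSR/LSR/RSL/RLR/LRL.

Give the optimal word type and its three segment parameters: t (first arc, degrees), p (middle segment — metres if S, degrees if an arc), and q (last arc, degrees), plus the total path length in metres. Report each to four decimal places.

Let ψ = atan2(Δy, Δx) = atan2(-23.40, 0.61) = -88.5067° be the start→goal bearing.
Normalize: d = |goal − start| / ρ = 23.407950/5.37 = 4.359022, α = (θ_start − ψ) mod 360° = 174.1067° = 3.038736 rad, β = (θ_goal − ψ) mod 360° = 297.0067° = 5.183745 rad.
Common terms: sin α = 0.102676, cos α = -0.994715, sin β = -0.890953, cos β = 0.454095, cos(α−β) = -0.543174, d² = 19.001075. Work in radians in the unit-radius frame; every candidate has L = ρ·(t + p + q).
LSL: p² = 2 + d² − 2cos(α−β) + 2d(sin α − sin β) = 30.749925; p = √p² = 5.545261; φ = atan2(cos β − cos α, d + sin α − sin β) = 0.264338 rad; t = (φ − α) mod 2π = 3.508787 rad, q = (β − φ) mod 2π = 4.919408 rad → L = 5.37·(3.508787 + 5.545261 + 4.919408) = 5.37·13.973456 = 75.037461 m
RSR: p² = 2 + d² − 2cos(α−β) + 2d(sin β − sin α) = 13.424923; p = √p² = 3.664004; φ = atan2(cos α − cos β, d − sin α + sin β) = -0.406522 rad; t = (α − φ) mod 2π = 3.445258 rad, q = (φ − β) mod 2π = 0.692918 rad → L = 5.37·(3.445258 + 3.664004 + 0.692918) = 5.37·7.802179 = 41.897703 m
LSR: p² = d² − 2 + 2cos(α−β) + 2d(sin α + sin β) = 9.042488; p = √p² = 3.007073; φ = atan2(−cos α − cos β, d + sin α + sin β) − atan2(−2, p) = 0.737178 rad; t = (φ − α) mod 2π = 3.981627 rad, q = (φ − β) mod 2π = 1.836618 rad → L = 5.37·(3.981627 + 3.007073 + 1.836618) = 5.37·8.825318 = 47.391956 m
RSL: p² = d² − 2 + 2cos(α−β) − 2d(sin α + sin β) = 22.786964; p = √p² = 4.773569; φ = atan2(cos α + cos β, d − sin α − sin β) − atan2(2, p) = -0.501401 rad; t = (α − φ) mod 2π = 3.540137 rad, q = (β − φ) mod 2π = 5.685147 rad → L = 5.37·(3.540137 + 4.773569 + 5.685147) = 5.37·13.998853 = 75.173841 m
RLR: c = (6 − d² + 2cos(α−β) + 2d(sin α − sin β))/8 = -0.678115; p = 2π − arccos c = 3.967194 rad; φ = atan2(cos α − cos β, d − sin α + sin β) = -0.406522 rad; t = (α − φ + p/2) mod 2π = 5.428855 rad, q = (α − β − t + p) mod 2π = 2.676515 rad → L = 5.37·(5.428855 + 3.967194 + 2.676515) = 5.37·12.072563 = 64.829663 m
LRL: c = (6 − d² + 2cos(α−β) − 2d(sin α − sin β))/8 = -2.843741, |c| > 1 → infeasible
Shortest: RSR with L = 41.897703 m ≈ 41.8977 m
Convert RSR to answer units (arcs ×180/π): t = 3.445258·180/π = 197.3987°, p = ρ·p = 5.37·3.664004 = 19.6757 m, q = 0.692918·180/π = 39.7013°, L = 41.8977 m.

RSR: t = 197.3987°, p = 19.6757 m, q = 39.7013°, L = 41.8977 m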